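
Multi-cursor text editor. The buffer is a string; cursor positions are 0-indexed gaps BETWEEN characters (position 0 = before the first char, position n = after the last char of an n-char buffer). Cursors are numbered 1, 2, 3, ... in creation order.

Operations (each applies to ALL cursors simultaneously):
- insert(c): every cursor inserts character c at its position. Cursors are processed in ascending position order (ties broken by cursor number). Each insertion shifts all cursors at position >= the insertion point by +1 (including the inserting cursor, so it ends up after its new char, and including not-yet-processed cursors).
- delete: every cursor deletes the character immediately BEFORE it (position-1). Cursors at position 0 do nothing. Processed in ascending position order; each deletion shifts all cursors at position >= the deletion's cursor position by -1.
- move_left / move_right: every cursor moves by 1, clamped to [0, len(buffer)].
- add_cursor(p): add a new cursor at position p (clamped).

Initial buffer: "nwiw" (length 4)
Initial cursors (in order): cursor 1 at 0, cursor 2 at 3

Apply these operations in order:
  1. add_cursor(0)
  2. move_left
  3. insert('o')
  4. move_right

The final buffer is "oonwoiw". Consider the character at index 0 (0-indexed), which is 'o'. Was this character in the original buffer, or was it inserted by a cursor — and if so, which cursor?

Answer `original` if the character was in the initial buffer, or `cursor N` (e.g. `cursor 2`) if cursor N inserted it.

After op 1 (add_cursor(0)): buffer="nwiw" (len 4), cursors c1@0 c3@0 c2@3, authorship ....
After op 2 (move_left): buffer="nwiw" (len 4), cursors c1@0 c3@0 c2@2, authorship ....
After op 3 (insert('o')): buffer="oonwoiw" (len 7), cursors c1@2 c3@2 c2@5, authorship 13..2..
After op 4 (move_right): buffer="oonwoiw" (len 7), cursors c1@3 c3@3 c2@6, authorship 13..2..
Authorship (.=original, N=cursor N): 1 3 . . 2 . .
Index 0: author = 1

Answer: cursor 1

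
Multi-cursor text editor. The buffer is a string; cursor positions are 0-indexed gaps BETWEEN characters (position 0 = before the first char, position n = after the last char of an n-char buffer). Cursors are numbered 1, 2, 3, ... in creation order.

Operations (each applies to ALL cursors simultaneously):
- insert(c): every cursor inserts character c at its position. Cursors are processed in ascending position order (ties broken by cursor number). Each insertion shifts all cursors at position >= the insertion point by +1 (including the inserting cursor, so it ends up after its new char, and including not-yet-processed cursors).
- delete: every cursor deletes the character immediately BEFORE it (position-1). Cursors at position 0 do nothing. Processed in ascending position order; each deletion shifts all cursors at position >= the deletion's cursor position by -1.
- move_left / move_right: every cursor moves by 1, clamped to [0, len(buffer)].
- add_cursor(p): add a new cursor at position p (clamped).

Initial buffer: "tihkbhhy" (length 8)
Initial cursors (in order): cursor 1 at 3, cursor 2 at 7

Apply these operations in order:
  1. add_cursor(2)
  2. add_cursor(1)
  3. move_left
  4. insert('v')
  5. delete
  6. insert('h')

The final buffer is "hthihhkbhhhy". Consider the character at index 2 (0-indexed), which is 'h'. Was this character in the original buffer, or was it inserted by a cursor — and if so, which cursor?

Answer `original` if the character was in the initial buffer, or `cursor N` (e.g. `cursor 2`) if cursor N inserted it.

After op 1 (add_cursor(2)): buffer="tihkbhhy" (len 8), cursors c3@2 c1@3 c2@7, authorship ........
After op 2 (add_cursor(1)): buffer="tihkbhhy" (len 8), cursors c4@1 c3@2 c1@3 c2@7, authorship ........
After op 3 (move_left): buffer="tihkbhhy" (len 8), cursors c4@0 c3@1 c1@2 c2@6, authorship ........
After op 4 (insert('v')): buffer="vtvivhkbhvhy" (len 12), cursors c4@1 c3@3 c1@5 c2@10, authorship 4.3.1....2..
After op 5 (delete): buffer="tihkbhhy" (len 8), cursors c4@0 c3@1 c1@2 c2@6, authorship ........
After op 6 (insert('h')): buffer="hthihhkbhhhy" (len 12), cursors c4@1 c3@3 c1@5 c2@10, authorship 4.3.1....2..
Authorship (.=original, N=cursor N): 4 . 3 . 1 . . . . 2 . .
Index 2: author = 3

Answer: cursor 3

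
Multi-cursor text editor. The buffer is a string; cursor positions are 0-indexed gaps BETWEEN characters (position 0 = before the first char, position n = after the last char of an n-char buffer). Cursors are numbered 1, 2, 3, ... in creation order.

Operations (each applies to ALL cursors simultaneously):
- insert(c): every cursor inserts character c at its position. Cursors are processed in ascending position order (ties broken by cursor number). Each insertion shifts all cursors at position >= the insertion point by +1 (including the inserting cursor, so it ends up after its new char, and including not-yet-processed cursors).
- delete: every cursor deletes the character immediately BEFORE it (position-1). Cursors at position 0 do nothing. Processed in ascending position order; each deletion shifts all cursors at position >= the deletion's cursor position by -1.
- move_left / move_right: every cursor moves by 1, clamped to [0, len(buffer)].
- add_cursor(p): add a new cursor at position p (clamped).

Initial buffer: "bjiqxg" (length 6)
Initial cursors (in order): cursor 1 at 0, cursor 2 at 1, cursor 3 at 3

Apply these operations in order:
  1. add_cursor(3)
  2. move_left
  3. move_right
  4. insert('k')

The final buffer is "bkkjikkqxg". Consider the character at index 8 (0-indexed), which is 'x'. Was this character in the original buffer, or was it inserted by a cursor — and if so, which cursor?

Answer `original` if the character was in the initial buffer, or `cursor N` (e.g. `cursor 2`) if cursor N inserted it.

After op 1 (add_cursor(3)): buffer="bjiqxg" (len 6), cursors c1@0 c2@1 c3@3 c4@3, authorship ......
After op 2 (move_left): buffer="bjiqxg" (len 6), cursors c1@0 c2@0 c3@2 c4@2, authorship ......
After op 3 (move_right): buffer="bjiqxg" (len 6), cursors c1@1 c2@1 c3@3 c4@3, authorship ......
After op 4 (insert('k')): buffer="bkkjikkqxg" (len 10), cursors c1@3 c2@3 c3@7 c4@7, authorship .12..34...
Authorship (.=original, N=cursor N): . 1 2 . . 3 4 . . .
Index 8: author = original

Answer: original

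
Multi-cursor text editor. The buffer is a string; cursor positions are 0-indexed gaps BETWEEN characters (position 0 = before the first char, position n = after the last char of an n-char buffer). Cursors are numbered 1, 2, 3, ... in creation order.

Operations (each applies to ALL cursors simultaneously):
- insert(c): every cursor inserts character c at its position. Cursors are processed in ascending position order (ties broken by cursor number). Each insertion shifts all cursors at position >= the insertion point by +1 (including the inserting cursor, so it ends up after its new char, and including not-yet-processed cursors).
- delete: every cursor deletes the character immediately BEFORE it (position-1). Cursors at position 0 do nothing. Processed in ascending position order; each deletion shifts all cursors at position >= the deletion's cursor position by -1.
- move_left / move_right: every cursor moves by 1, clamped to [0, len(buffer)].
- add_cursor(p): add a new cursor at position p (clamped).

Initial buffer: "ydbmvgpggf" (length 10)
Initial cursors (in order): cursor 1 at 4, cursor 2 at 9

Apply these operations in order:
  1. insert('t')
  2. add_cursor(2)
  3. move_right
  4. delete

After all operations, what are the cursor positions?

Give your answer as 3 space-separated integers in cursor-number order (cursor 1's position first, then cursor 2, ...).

Answer: 4 9 2

Derivation:
After op 1 (insert('t')): buffer="ydbmtvgpggtf" (len 12), cursors c1@5 c2@11, authorship ....1.....2.
After op 2 (add_cursor(2)): buffer="ydbmtvgpggtf" (len 12), cursors c3@2 c1@5 c2@11, authorship ....1.....2.
After op 3 (move_right): buffer="ydbmtvgpggtf" (len 12), cursors c3@3 c1@6 c2@12, authorship ....1.....2.
After op 4 (delete): buffer="ydmtgpggt" (len 9), cursors c3@2 c1@4 c2@9, authorship ...1....2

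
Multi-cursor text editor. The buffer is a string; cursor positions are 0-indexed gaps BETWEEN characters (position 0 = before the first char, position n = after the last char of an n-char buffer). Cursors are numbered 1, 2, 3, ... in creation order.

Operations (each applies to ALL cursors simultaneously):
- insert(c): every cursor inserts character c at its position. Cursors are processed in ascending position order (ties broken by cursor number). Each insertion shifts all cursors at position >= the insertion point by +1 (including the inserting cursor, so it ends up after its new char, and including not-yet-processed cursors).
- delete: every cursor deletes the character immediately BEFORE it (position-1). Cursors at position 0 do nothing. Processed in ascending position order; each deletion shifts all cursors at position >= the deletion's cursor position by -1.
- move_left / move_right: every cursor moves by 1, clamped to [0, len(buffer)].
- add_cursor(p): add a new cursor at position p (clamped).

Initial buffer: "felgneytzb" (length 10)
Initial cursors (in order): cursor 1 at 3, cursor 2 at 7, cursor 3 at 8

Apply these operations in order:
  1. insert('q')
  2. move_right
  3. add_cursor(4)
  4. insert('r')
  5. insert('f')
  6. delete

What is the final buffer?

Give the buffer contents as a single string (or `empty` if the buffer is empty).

Answer: felqrgrneyqtrqzrb

Derivation:
After op 1 (insert('q')): buffer="felqgneyqtqzb" (len 13), cursors c1@4 c2@9 c3@11, authorship ...1....2.3..
After op 2 (move_right): buffer="felqgneyqtqzb" (len 13), cursors c1@5 c2@10 c3@12, authorship ...1....2.3..
After op 3 (add_cursor(4)): buffer="felqgneyqtqzb" (len 13), cursors c4@4 c1@5 c2@10 c3@12, authorship ...1....2.3..
After op 4 (insert('r')): buffer="felqrgrneyqtrqzrb" (len 17), cursors c4@5 c1@7 c2@13 c3@16, authorship ...14.1...2.23.3.
After op 5 (insert('f')): buffer="felqrfgrfneyqtrfqzrfb" (len 21), cursors c4@6 c1@9 c2@16 c3@20, authorship ...144.11...2.223.33.
After op 6 (delete): buffer="felqrgrneyqtrqzrb" (len 17), cursors c4@5 c1@7 c2@13 c3@16, authorship ...14.1...2.23.3.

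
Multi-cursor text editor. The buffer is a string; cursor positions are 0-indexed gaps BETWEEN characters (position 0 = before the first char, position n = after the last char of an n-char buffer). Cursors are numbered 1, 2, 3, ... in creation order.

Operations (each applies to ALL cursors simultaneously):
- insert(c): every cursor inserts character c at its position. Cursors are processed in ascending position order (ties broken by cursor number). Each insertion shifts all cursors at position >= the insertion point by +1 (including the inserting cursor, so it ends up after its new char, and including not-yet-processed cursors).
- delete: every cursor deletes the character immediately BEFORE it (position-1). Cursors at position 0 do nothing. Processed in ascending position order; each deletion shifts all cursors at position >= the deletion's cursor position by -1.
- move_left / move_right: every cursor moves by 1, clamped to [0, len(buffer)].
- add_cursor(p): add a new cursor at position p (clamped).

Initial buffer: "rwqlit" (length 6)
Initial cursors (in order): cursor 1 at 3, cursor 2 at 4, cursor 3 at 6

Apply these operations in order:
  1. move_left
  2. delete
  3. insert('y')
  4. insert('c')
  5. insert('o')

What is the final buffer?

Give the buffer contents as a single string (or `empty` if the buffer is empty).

After op 1 (move_left): buffer="rwqlit" (len 6), cursors c1@2 c2@3 c3@5, authorship ......
After op 2 (delete): buffer="rlt" (len 3), cursors c1@1 c2@1 c3@2, authorship ...
After op 3 (insert('y')): buffer="ryylyt" (len 6), cursors c1@3 c2@3 c3@5, authorship .12.3.
After op 4 (insert('c')): buffer="ryycclyct" (len 9), cursors c1@5 c2@5 c3@8, authorship .1212.33.
After op 5 (insert('o')): buffer="ryyccoolycot" (len 12), cursors c1@7 c2@7 c3@11, authorship .121212.333.

Answer: ryyccoolycot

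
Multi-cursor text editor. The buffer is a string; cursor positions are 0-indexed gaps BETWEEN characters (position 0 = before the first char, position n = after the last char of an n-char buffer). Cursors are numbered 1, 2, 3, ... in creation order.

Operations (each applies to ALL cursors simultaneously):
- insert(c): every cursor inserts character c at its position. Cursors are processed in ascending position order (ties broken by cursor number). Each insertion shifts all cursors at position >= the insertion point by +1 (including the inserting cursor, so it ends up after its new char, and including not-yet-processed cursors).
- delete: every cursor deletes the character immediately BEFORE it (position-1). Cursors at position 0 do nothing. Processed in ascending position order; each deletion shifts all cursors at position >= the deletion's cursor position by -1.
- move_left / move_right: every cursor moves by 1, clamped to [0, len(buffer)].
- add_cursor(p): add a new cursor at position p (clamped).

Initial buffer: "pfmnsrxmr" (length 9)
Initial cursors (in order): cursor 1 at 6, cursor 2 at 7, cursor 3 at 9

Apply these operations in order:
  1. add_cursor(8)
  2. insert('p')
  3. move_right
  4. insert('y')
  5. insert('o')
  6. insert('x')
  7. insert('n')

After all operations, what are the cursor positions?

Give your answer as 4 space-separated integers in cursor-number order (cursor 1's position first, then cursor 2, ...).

Answer: 12 18 29 24

Derivation:
After op 1 (add_cursor(8)): buffer="pfmnsrxmr" (len 9), cursors c1@6 c2@7 c4@8 c3@9, authorship .........
After op 2 (insert('p')): buffer="pfmnsrpxpmprp" (len 13), cursors c1@7 c2@9 c4@11 c3@13, authorship ......1.2.4.3
After op 3 (move_right): buffer="pfmnsrpxpmprp" (len 13), cursors c1@8 c2@10 c4@12 c3@13, authorship ......1.2.4.3
After op 4 (insert('y')): buffer="pfmnsrpxypmyprypy" (len 17), cursors c1@9 c2@12 c4@15 c3@17, authorship ......1.12.24.433
After op 5 (insert('o')): buffer="pfmnsrpxyopmyopryopyo" (len 21), cursors c1@10 c2@14 c4@18 c3@21, authorship ......1.112.224.44333
After op 6 (insert('x')): buffer="pfmnsrpxyoxpmyoxpryoxpyox" (len 25), cursors c1@11 c2@16 c4@21 c3@25, authorship ......1.1112.2224.4443333
After op 7 (insert('n')): buffer="pfmnsrpxyoxnpmyoxnpryoxnpyoxn" (len 29), cursors c1@12 c2@18 c4@24 c3@29, authorship ......1.11112.22224.444433333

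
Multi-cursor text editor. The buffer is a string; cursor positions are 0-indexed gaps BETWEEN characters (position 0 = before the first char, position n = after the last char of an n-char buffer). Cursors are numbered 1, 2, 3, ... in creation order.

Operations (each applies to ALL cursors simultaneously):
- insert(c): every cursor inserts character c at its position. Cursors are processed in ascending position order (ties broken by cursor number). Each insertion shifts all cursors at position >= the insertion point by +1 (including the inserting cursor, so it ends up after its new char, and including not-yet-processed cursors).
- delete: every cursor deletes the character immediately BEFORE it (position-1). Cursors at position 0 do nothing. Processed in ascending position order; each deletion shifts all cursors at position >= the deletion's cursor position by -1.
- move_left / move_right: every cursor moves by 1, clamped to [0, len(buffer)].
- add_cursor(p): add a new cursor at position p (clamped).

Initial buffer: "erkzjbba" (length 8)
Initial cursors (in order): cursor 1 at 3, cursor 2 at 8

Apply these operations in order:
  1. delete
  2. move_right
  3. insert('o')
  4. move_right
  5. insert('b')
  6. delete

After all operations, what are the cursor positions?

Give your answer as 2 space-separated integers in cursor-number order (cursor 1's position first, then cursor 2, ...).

Answer: 5 8

Derivation:
After op 1 (delete): buffer="erzjbb" (len 6), cursors c1@2 c2@6, authorship ......
After op 2 (move_right): buffer="erzjbb" (len 6), cursors c1@3 c2@6, authorship ......
After op 3 (insert('o')): buffer="erzojbbo" (len 8), cursors c1@4 c2@8, authorship ...1...2
After op 4 (move_right): buffer="erzojbbo" (len 8), cursors c1@5 c2@8, authorship ...1...2
After op 5 (insert('b')): buffer="erzojbbbob" (len 10), cursors c1@6 c2@10, authorship ...1.1..22
After op 6 (delete): buffer="erzojbbo" (len 8), cursors c1@5 c2@8, authorship ...1...2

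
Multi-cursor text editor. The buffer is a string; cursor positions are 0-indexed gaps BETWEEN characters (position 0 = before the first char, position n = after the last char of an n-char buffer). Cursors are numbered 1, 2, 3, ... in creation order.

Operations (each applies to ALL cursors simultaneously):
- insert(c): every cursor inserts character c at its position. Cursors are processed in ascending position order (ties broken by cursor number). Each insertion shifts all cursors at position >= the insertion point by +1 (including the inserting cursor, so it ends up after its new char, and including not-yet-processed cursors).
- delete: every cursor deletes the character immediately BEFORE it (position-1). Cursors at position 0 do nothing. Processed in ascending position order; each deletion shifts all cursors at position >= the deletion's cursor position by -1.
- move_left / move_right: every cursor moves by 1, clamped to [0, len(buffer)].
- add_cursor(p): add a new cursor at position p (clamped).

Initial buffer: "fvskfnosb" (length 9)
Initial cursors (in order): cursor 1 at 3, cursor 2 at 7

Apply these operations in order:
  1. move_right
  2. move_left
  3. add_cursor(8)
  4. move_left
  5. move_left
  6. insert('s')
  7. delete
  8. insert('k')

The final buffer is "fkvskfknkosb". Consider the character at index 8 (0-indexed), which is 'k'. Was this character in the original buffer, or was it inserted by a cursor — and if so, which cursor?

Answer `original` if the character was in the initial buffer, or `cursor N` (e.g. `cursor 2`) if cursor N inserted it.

After op 1 (move_right): buffer="fvskfnosb" (len 9), cursors c1@4 c2@8, authorship .........
After op 2 (move_left): buffer="fvskfnosb" (len 9), cursors c1@3 c2@7, authorship .........
After op 3 (add_cursor(8)): buffer="fvskfnosb" (len 9), cursors c1@3 c2@7 c3@8, authorship .........
After op 4 (move_left): buffer="fvskfnosb" (len 9), cursors c1@2 c2@6 c3@7, authorship .........
After op 5 (move_left): buffer="fvskfnosb" (len 9), cursors c1@1 c2@5 c3@6, authorship .........
After op 6 (insert('s')): buffer="fsvskfsnsosb" (len 12), cursors c1@2 c2@7 c3@9, authorship .1....2.3...
After op 7 (delete): buffer="fvskfnosb" (len 9), cursors c1@1 c2@5 c3@6, authorship .........
After op 8 (insert('k')): buffer="fkvskfknkosb" (len 12), cursors c1@2 c2@7 c3@9, authorship .1....2.3...
Authorship (.=original, N=cursor N): . 1 . . . . 2 . 3 . . .
Index 8: author = 3

Answer: cursor 3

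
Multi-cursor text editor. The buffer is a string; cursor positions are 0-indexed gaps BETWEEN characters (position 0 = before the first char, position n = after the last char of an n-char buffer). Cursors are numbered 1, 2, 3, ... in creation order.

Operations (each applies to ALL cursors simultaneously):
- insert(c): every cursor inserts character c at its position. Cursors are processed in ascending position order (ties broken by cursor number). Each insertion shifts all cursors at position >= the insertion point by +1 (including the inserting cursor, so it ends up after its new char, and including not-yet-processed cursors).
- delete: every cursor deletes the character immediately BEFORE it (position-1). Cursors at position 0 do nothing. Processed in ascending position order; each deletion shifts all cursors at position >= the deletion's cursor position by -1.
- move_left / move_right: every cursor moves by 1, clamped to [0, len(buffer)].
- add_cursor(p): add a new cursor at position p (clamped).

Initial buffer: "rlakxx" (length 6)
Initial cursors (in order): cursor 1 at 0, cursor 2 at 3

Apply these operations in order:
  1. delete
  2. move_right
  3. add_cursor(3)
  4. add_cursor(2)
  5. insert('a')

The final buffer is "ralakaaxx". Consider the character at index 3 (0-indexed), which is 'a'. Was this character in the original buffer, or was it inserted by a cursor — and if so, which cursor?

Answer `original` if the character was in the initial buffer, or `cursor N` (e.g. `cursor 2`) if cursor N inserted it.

After op 1 (delete): buffer="rlkxx" (len 5), cursors c1@0 c2@2, authorship .....
After op 2 (move_right): buffer="rlkxx" (len 5), cursors c1@1 c2@3, authorship .....
After op 3 (add_cursor(3)): buffer="rlkxx" (len 5), cursors c1@1 c2@3 c3@3, authorship .....
After op 4 (add_cursor(2)): buffer="rlkxx" (len 5), cursors c1@1 c4@2 c2@3 c3@3, authorship .....
After op 5 (insert('a')): buffer="ralakaaxx" (len 9), cursors c1@2 c4@4 c2@7 c3@7, authorship .1.4.23..
Authorship (.=original, N=cursor N): . 1 . 4 . 2 3 . .
Index 3: author = 4

Answer: cursor 4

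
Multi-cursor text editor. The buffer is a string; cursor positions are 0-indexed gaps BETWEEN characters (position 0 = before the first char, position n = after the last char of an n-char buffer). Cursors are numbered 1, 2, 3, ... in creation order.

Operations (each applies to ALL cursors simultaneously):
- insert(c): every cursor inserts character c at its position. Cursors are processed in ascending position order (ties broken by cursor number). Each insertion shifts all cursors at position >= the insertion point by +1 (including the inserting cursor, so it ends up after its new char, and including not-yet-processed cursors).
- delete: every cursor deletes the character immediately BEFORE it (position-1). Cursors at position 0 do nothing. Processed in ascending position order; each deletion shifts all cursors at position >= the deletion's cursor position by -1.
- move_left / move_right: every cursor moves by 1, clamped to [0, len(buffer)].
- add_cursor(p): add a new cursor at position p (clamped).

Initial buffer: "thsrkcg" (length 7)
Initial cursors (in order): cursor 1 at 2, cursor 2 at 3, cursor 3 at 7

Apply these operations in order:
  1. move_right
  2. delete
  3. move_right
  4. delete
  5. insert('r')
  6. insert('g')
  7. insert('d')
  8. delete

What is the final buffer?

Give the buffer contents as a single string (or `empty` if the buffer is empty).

Answer: trrrggg

Derivation:
After op 1 (move_right): buffer="thsrkcg" (len 7), cursors c1@3 c2@4 c3@7, authorship .......
After op 2 (delete): buffer="thkc" (len 4), cursors c1@2 c2@2 c3@4, authorship ....
After op 3 (move_right): buffer="thkc" (len 4), cursors c1@3 c2@3 c3@4, authorship ....
After op 4 (delete): buffer="t" (len 1), cursors c1@1 c2@1 c3@1, authorship .
After op 5 (insert('r')): buffer="trrr" (len 4), cursors c1@4 c2@4 c3@4, authorship .123
After op 6 (insert('g')): buffer="trrrggg" (len 7), cursors c1@7 c2@7 c3@7, authorship .123123
After op 7 (insert('d')): buffer="trrrgggddd" (len 10), cursors c1@10 c2@10 c3@10, authorship .123123123
After op 8 (delete): buffer="trrrggg" (len 7), cursors c1@7 c2@7 c3@7, authorship .123123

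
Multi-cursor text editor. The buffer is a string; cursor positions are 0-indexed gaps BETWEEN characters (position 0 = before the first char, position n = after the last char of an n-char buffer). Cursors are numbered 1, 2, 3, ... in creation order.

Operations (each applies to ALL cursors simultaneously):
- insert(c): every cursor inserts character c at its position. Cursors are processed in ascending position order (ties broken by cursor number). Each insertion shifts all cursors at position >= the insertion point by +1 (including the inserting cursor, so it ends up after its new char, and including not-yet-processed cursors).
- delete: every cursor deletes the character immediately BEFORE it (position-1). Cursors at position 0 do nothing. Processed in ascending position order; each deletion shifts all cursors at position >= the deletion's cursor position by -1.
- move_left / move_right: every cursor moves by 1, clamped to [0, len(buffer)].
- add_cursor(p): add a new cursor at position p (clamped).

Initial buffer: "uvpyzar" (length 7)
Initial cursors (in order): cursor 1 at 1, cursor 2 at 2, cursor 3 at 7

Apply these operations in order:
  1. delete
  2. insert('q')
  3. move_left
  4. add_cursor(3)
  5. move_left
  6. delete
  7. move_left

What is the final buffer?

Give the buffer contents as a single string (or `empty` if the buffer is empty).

Answer: qpyaq

Derivation:
After op 1 (delete): buffer="pyza" (len 4), cursors c1@0 c2@0 c3@4, authorship ....
After op 2 (insert('q')): buffer="qqpyzaq" (len 7), cursors c1@2 c2@2 c3@7, authorship 12....3
After op 3 (move_left): buffer="qqpyzaq" (len 7), cursors c1@1 c2@1 c3@6, authorship 12....3
After op 4 (add_cursor(3)): buffer="qqpyzaq" (len 7), cursors c1@1 c2@1 c4@3 c3@6, authorship 12....3
After op 5 (move_left): buffer="qqpyzaq" (len 7), cursors c1@0 c2@0 c4@2 c3@5, authorship 12....3
After op 6 (delete): buffer="qpyaq" (len 5), cursors c1@0 c2@0 c4@1 c3@3, authorship 1...3
After op 7 (move_left): buffer="qpyaq" (len 5), cursors c1@0 c2@0 c4@0 c3@2, authorship 1...3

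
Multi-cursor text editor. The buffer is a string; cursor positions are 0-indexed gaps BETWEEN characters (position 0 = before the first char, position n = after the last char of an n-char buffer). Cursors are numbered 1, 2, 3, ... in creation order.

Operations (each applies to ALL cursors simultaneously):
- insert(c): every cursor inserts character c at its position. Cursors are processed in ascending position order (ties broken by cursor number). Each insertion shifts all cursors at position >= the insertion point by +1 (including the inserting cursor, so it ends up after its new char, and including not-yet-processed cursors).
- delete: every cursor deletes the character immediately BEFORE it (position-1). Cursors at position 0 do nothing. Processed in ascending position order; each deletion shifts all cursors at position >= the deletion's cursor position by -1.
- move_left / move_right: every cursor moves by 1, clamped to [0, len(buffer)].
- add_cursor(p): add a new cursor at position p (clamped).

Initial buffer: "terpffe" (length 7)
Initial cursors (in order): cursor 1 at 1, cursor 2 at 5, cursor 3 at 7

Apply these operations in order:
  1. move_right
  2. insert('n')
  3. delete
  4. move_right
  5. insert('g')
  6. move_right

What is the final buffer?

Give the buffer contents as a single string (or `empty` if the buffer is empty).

Answer: tergpffegg

Derivation:
After op 1 (move_right): buffer="terpffe" (len 7), cursors c1@2 c2@6 c3@7, authorship .......
After op 2 (insert('n')): buffer="tenrpffnen" (len 10), cursors c1@3 c2@8 c3@10, authorship ..1....2.3
After op 3 (delete): buffer="terpffe" (len 7), cursors c1@2 c2@6 c3@7, authorship .......
After op 4 (move_right): buffer="terpffe" (len 7), cursors c1@3 c2@7 c3@7, authorship .......
After op 5 (insert('g')): buffer="tergpffegg" (len 10), cursors c1@4 c2@10 c3@10, authorship ...1....23
After op 6 (move_right): buffer="tergpffegg" (len 10), cursors c1@5 c2@10 c3@10, authorship ...1....23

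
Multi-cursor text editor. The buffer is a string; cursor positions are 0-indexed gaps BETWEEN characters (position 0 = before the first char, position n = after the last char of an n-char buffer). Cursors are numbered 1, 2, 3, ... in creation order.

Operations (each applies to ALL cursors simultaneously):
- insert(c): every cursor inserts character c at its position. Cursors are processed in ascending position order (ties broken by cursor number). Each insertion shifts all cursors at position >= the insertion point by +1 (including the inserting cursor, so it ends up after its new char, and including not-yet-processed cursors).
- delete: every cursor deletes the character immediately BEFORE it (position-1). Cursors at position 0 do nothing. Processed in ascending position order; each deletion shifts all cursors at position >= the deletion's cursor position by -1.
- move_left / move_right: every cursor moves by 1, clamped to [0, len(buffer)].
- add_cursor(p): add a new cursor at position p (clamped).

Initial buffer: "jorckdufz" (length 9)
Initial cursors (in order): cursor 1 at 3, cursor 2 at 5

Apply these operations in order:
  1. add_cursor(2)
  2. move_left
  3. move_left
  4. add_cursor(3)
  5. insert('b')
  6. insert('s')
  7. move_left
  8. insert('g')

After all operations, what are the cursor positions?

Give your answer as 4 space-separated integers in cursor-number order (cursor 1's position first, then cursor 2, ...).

Answer: 6 14 2 14

Derivation:
After op 1 (add_cursor(2)): buffer="jorckdufz" (len 9), cursors c3@2 c1@3 c2@5, authorship .........
After op 2 (move_left): buffer="jorckdufz" (len 9), cursors c3@1 c1@2 c2@4, authorship .........
After op 3 (move_left): buffer="jorckdufz" (len 9), cursors c3@0 c1@1 c2@3, authorship .........
After op 4 (add_cursor(3)): buffer="jorckdufz" (len 9), cursors c3@0 c1@1 c2@3 c4@3, authorship .........
After op 5 (insert('b')): buffer="bjborbbckdufz" (len 13), cursors c3@1 c1@3 c2@7 c4@7, authorship 3.1..24......
After op 6 (insert('s')): buffer="bsjbsorbbssckdufz" (len 17), cursors c3@2 c1@5 c2@11 c4@11, authorship 33.11..2424......
After op 7 (move_left): buffer="bsjbsorbbssckdufz" (len 17), cursors c3@1 c1@4 c2@10 c4@10, authorship 33.11..2424......
After op 8 (insert('g')): buffer="bgsjbgsorbbsggsckdufz" (len 21), cursors c3@2 c1@6 c2@14 c4@14, authorship 333.111..242244......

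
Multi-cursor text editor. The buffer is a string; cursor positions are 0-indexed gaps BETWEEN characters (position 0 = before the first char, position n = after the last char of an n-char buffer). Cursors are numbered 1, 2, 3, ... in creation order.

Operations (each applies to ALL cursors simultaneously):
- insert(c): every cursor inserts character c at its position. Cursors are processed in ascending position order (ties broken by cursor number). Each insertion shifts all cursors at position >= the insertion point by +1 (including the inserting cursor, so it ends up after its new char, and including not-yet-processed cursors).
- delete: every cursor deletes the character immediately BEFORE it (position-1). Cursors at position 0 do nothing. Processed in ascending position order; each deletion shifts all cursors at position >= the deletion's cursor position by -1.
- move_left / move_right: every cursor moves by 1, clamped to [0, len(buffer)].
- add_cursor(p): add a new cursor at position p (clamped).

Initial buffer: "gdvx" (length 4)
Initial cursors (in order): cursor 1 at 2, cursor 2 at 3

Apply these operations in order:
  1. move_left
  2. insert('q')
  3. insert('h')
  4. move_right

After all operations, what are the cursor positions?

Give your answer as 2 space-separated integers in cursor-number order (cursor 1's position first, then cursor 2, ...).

Answer: 4 7

Derivation:
After op 1 (move_left): buffer="gdvx" (len 4), cursors c1@1 c2@2, authorship ....
After op 2 (insert('q')): buffer="gqdqvx" (len 6), cursors c1@2 c2@4, authorship .1.2..
After op 3 (insert('h')): buffer="gqhdqhvx" (len 8), cursors c1@3 c2@6, authorship .11.22..
After op 4 (move_right): buffer="gqhdqhvx" (len 8), cursors c1@4 c2@7, authorship .11.22..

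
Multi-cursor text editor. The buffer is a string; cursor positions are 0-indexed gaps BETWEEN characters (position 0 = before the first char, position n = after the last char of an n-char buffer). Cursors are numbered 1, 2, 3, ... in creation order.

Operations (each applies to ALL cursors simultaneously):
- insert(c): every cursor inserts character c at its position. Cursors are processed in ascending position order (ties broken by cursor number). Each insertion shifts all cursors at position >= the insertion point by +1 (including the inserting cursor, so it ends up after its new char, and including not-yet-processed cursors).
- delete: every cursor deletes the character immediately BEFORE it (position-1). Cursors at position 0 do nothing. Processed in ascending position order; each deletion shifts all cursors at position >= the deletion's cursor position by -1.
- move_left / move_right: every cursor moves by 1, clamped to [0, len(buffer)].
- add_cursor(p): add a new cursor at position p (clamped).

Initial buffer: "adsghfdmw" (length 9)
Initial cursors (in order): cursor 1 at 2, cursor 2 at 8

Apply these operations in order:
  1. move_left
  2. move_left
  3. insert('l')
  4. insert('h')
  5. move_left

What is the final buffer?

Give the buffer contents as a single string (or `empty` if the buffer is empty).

Answer: lhadsghflhdmw

Derivation:
After op 1 (move_left): buffer="adsghfdmw" (len 9), cursors c1@1 c2@7, authorship .........
After op 2 (move_left): buffer="adsghfdmw" (len 9), cursors c1@0 c2@6, authorship .........
After op 3 (insert('l')): buffer="ladsghfldmw" (len 11), cursors c1@1 c2@8, authorship 1......2...
After op 4 (insert('h')): buffer="lhadsghflhdmw" (len 13), cursors c1@2 c2@10, authorship 11......22...
After op 5 (move_left): buffer="lhadsghflhdmw" (len 13), cursors c1@1 c2@9, authorship 11......22...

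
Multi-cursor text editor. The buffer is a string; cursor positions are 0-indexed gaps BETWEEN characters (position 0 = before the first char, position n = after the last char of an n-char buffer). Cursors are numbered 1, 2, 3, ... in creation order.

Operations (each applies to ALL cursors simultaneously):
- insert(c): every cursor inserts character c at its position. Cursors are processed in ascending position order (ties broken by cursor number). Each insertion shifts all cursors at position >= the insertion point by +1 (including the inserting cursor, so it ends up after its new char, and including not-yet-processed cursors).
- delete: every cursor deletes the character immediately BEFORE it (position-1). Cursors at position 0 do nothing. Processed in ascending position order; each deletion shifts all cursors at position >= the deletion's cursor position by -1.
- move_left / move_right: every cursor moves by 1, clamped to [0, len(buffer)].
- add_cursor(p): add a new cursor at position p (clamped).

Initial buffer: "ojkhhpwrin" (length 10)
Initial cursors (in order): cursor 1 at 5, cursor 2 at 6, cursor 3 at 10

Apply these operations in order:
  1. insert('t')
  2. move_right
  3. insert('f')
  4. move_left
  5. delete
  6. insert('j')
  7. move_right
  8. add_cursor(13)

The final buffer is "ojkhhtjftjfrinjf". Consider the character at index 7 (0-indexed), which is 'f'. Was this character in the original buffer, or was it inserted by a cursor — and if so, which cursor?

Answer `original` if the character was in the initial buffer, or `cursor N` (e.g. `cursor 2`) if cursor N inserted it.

After op 1 (insert('t')): buffer="ojkhhtptwrint" (len 13), cursors c1@6 c2@8 c3@13, authorship .....1.2....3
After op 2 (move_right): buffer="ojkhhtptwrint" (len 13), cursors c1@7 c2@9 c3@13, authorship .....1.2....3
After op 3 (insert('f')): buffer="ojkhhtpftwfrintf" (len 16), cursors c1@8 c2@11 c3@16, authorship .....1.12.2...33
After op 4 (move_left): buffer="ojkhhtpftwfrintf" (len 16), cursors c1@7 c2@10 c3@15, authorship .....1.12.2...33
After op 5 (delete): buffer="ojkhhtftfrinf" (len 13), cursors c1@6 c2@8 c3@12, authorship .....1122...3
After op 6 (insert('j')): buffer="ojkhhtjftjfrinjf" (len 16), cursors c1@7 c2@10 c3@15, authorship .....111222...33
After op 7 (move_right): buffer="ojkhhtjftjfrinjf" (len 16), cursors c1@8 c2@11 c3@16, authorship .....111222...33
After op 8 (add_cursor(13)): buffer="ojkhhtjftjfrinjf" (len 16), cursors c1@8 c2@11 c4@13 c3@16, authorship .....111222...33
Authorship (.=original, N=cursor N): . . . . . 1 1 1 2 2 2 . . . 3 3
Index 7: author = 1

Answer: cursor 1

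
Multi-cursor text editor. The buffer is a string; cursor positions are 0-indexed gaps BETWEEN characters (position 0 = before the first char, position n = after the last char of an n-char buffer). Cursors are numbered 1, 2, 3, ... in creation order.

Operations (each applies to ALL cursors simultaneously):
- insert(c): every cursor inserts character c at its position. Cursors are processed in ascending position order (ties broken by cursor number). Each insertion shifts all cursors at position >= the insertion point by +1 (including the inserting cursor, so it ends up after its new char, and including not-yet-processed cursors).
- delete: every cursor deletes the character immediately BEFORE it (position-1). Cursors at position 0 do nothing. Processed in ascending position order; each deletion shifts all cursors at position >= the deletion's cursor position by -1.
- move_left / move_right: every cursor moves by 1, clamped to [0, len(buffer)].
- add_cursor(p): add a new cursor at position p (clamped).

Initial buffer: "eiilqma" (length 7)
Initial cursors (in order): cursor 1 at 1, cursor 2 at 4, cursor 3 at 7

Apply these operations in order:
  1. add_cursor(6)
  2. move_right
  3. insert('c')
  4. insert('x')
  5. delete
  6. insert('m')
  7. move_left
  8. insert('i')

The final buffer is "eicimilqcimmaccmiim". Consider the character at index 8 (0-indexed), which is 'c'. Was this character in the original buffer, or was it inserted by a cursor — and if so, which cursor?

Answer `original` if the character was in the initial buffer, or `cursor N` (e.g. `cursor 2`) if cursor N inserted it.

After op 1 (add_cursor(6)): buffer="eiilqma" (len 7), cursors c1@1 c2@4 c4@6 c3@7, authorship .......
After op 2 (move_right): buffer="eiilqma" (len 7), cursors c1@2 c2@5 c3@7 c4@7, authorship .......
After op 3 (insert('c')): buffer="eicilqcmacc" (len 11), cursors c1@3 c2@7 c3@11 c4@11, authorship ..1...2..34
After op 4 (insert('x')): buffer="eicxilqcxmaccxx" (len 15), cursors c1@4 c2@9 c3@15 c4@15, authorship ..11...22..3434
After op 5 (delete): buffer="eicilqcmacc" (len 11), cursors c1@3 c2@7 c3@11 c4@11, authorship ..1...2..34
After op 6 (insert('m')): buffer="eicmilqcmmaccmm" (len 15), cursors c1@4 c2@9 c3@15 c4@15, authorship ..11...22..3434
After op 7 (move_left): buffer="eicmilqcmmaccmm" (len 15), cursors c1@3 c2@8 c3@14 c4@14, authorship ..11...22..3434
After op 8 (insert('i')): buffer="eicimilqcimmaccmiim" (len 19), cursors c1@4 c2@10 c3@18 c4@18, authorship ..111...222..343344
Authorship (.=original, N=cursor N): . . 1 1 1 . . . 2 2 2 . . 3 4 3 3 4 4
Index 8: author = 2

Answer: cursor 2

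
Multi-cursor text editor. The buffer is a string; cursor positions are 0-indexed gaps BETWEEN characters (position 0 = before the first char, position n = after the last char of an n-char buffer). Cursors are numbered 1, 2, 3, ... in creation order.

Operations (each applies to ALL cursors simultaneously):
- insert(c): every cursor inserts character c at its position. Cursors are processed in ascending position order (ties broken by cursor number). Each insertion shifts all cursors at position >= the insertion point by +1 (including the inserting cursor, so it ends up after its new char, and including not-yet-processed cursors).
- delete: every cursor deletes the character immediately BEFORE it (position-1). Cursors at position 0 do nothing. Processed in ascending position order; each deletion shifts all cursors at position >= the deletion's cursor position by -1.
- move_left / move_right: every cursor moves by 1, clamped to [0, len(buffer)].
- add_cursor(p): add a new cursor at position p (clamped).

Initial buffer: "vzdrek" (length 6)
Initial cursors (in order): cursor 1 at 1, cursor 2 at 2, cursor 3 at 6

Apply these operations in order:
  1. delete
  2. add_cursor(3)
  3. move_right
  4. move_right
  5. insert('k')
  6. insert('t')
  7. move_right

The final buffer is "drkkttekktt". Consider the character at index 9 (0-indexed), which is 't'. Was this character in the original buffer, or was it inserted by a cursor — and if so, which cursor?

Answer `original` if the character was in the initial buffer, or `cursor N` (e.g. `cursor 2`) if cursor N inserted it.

After op 1 (delete): buffer="dre" (len 3), cursors c1@0 c2@0 c3@3, authorship ...
After op 2 (add_cursor(3)): buffer="dre" (len 3), cursors c1@0 c2@0 c3@3 c4@3, authorship ...
After op 3 (move_right): buffer="dre" (len 3), cursors c1@1 c2@1 c3@3 c4@3, authorship ...
After op 4 (move_right): buffer="dre" (len 3), cursors c1@2 c2@2 c3@3 c4@3, authorship ...
After op 5 (insert('k')): buffer="drkkekk" (len 7), cursors c1@4 c2@4 c3@7 c4@7, authorship ..12.34
After op 6 (insert('t')): buffer="drkkttekktt" (len 11), cursors c1@6 c2@6 c3@11 c4@11, authorship ..1212.3434
After op 7 (move_right): buffer="drkkttekktt" (len 11), cursors c1@7 c2@7 c3@11 c4@11, authorship ..1212.3434
Authorship (.=original, N=cursor N): . . 1 2 1 2 . 3 4 3 4
Index 9: author = 3

Answer: cursor 3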